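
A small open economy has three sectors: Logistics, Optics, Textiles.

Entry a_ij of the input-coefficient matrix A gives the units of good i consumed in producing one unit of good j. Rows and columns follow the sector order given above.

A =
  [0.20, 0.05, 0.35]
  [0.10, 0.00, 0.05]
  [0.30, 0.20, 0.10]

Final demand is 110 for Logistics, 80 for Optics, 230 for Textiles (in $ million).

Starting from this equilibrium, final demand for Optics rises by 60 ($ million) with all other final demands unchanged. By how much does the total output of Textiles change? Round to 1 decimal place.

Δx_T = 17.7

I − A =
  [   0.80    -0.05    -0.35]
  [  -0.10     1.00    -0.05]
  [  -0.30    -0.20     0.90]
Cofactors of I−A, C_ij = (−1)^(i+j)·(minor ij) (rows/columns in the sector order above):
  C_11 = (1.00)(0.90) − (-0.05)(-0.20) = 0.8900
  C_12 = −[(-0.10)(0.90) − (-0.05)(-0.30)] = 0.1050
  C_13 = (-0.10)(-0.20) − (1.00)(-0.30) = 0.3200
  C_21 = −[(-0.05)(0.90) − (-0.35)(-0.20)] = 0.1150
  C_22 = (0.80)(0.90) − (-0.35)(-0.30) = 0.6150
  C_23 = −[(0.80)(-0.20) − (-0.05)(-0.30)] = 0.1750
  C_31 = (-0.05)(-0.05) − (-0.35)(1.00) = 0.3525
  C_32 = −[(0.80)(-0.05) − (-0.35)(-0.10)] = 0.0750
  C_33 = (0.80)(1.00) − (-0.05)(-0.10) = 0.7950
det(I−A) = Σ_j (I−A)_1j·C_1j = (0.80)(0.8900) + (-0.05)(0.1050) + (-0.35)(0.3200) = 0.59475
adj(I−A) = Cᵀ =
  [ 0.8900   0.1150   0.3525]
  [ 0.1050   0.6150   0.0750]
  [ 0.3200   0.1750   0.7950]
(I − A)⁻¹ = adj(I−A) / det(I−A) ≈
  [   1.4964     0.1934     0.5927]
  [   0.1765     1.0340     0.1261]
  [   0.5380     0.2942     1.3367]
Δx = (I − A)⁻¹ Δd with Δd having +60 in the Optics component and 0 elsewhere.
So Δx_T = L_TO · (+60), where L_TO = adj(I−A)_TO / det(I−A) = 0.1750 / 0.59475.
Δx_T = 0.1750 × (+60) / 0.59475 = 10.50 / 0.59475 ≈ 17.7.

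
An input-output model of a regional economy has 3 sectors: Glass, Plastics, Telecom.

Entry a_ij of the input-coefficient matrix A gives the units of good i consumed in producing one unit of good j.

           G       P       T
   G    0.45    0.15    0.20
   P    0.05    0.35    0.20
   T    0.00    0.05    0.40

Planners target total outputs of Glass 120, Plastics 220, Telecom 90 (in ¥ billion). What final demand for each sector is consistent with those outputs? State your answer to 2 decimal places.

I − A =
  [   0.55    -0.15    -0.20]
  [  -0.05     0.65    -0.20]
  [   0.00    -0.05     0.60]
d = (I − A) x:
  d_G = (+0.55)·120 + (-0.15)·220 + (-0.20)·90 = 15.00
  d_P = (-0.05)·120 + (+0.65)·220 + (-0.20)·90 = 119.00
  d_T = (+0.00)·120 + (-0.05)·220 + (+0.60)·90 = 43.00

d_G = 15.00, d_P = 119.00, d_T = 43.00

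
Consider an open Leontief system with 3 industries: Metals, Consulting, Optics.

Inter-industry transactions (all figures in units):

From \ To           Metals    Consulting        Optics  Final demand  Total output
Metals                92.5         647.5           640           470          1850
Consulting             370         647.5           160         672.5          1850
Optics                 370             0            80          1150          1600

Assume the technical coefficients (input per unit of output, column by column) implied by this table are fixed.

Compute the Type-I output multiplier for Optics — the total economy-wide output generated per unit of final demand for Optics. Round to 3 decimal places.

m_3 = 2.207

Technical coefficients a_ij = z_ij / X_j:
  a_11 = 92.5/1850 = 0.05, a_21 = 370/1850 = 0.20, a_31 = 370/1850 = 0.20
  a_12 = 647.5/1850 = 0.35, a_22 = 647.5/1850 = 0.35, a_32 = 0/1850 = 0.00
  a_13 = 640/1600 = 0.40, a_23 = 160/1600 = 0.10, a_33 = 80/1600 = 0.05
I − A =
  [   0.95    -0.35    -0.40]
  [  -0.20     0.65    -0.10]
  [  -0.20     0.00     0.95]
Cofactors of I−A, C_ij = (−1)^(i+j)·(minor ij) (rows/columns in the sector order above):
  C_11 = (0.65)(0.95) − (-0.10)(0.00) = 0.6175
  C_12 = −[(-0.20)(0.95) − (-0.10)(-0.20)] = 0.2100
  C_13 = (-0.20)(0.00) − (0.65)(-0.20) = 0.1300
  C_21 = −[(-0.35)(0.95) − (-0.40)(0.00)] = 0.3325
  C_22 = (0.95)(0.95) − (-0.40)(-0.20) = 0.8225
  C_23 = −[(0.95)(0.00) − (-0.35)(-0.20)] = 0.0700
  C_31 = (-0.35)(-0.10) − (-0.40)(0.65) = 0.2950
  C_32 = −[(0.95)(-0.10) − (-0.40)(-0.20)] = 0.1750
  C_33 = (0.95)(0.65) − (-0.35)(-0.20) = 0.5475
det(I−A) = Σ_j (I−A)_1j·C_1j = (0.95)(0.6175) + (-0.35)(0.2100) + (-0.40)(0.1300) = 0.461125
adj(I−A) = Cᵀ =
  [ 0.6175   0.3325   0.2950]
  [ 0.2100   0.8225   0.1750]
  [ 0.1300   0.0700   0.5475]
(I − A)⁻¹ = adj(I−A) / det(I−A) ≈
  [   1.3391     0.7211     0.6397]
  [   0.4554     1.7837     0.3795]
  [   0.2819     0.1518     1.1873]
The output multiplier for sector j is the column-j sum of the Leontief inverse (I − A)⁻¹ = adj(I−A) / det(I−A).
Column 3 of adj(I−A): (0.2950, 0.1750, 0.5475); det(I−A) = 0.461125.
m_3 = (0.2950 + 0.1750 + 0.5475) / 0.461125 = 1.0175 / 0.461125 ≈ 2.207.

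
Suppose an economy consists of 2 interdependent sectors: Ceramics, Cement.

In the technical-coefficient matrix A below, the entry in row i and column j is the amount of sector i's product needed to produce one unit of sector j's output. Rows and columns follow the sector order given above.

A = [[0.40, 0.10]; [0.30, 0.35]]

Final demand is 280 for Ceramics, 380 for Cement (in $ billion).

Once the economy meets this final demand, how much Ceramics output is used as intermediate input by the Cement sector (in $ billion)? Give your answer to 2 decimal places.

I − A =
  [   0.60    -0.10]
  [  -0.30     0.65]
det(I−A) = (0.60)(0.65) − (-0.10)(-0.30) = 0.3600
adj(I−A) = [[0.65, 0.10], [0.30, 0.60]]
(I − A)⁻¹ = adj(I−A) / det(I−A) ≈
  [   1.8056     0.2778]
  [   0.8333     1.6667]
First solve x = (I − A)⁻¹ d = adj(I−A)·d / det(I−A); in particular x_2 = (0.30·280 + 0.60·380) / 0.3600 = 312.00 / 0.3600 ≈ 866.6667.
Intermediate flow from 1 to 2: z_12 = a_12 · x_2 = 0.10 × 312.00 / 0.3600 = 31.20 / 0.3600 ≈ 86.67.

z_12 = 86.67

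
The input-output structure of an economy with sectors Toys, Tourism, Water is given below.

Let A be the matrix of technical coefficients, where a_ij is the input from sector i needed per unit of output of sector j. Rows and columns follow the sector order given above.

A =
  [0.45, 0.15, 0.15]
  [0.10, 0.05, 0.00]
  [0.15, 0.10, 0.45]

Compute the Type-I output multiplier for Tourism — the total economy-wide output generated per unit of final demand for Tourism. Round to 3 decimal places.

m_2 = 1.776

I − A =
  [   0.55    -0.15    -0.15]
  [  -0.10     0.95     0.00]
  [  -0.15    -0.10     0.55]
Cofactors of I−A, C_ij = (−1)^(i+j)·(minor ij) (rows/columns in the sector order above):
  C_11 = (0.95)(0.55) − (0.00)(-0.10) = 0.5225
  C_12 = −[(-0.10)(0.55) − (0.00)(-0.15)] = 0.0550
  C_13 = (-0.10)(-0.10) − (0.95)(-0.15) = 0.1525
  C_21 = −[(-0.15)(0.55) − (-0.15)(-0.10)] = 0.0975
  C_22 = (0.55)(0.55) − (-0.15)(-0.15) = 0.2800
  C_23 = −[(0.55)(-0.10) − (-0.15)(-0.15)] = 0.0775
  C_31 = (-0.15)(0.00) − (-0.15)(0.95) = 0.1425
  C_32 = −[(0.55)(0.00) − (-0.15)(-0.10)] = 0.0150
  C_33 = (0.55)(0.95) − (-0.15)(-0.10) = 0.5075
det(I−A) = Σ_j (I−A)_1j·C_1j = (0.55)(0.5225) + (-0.15)(0.0550) + (-0.15)(0.1525) = 0.25625
adj(I−A) = Cᵀ =
  [ 0.5225   0.0975   0.1425]
  [ 0.0550   0.2800   0.0150]
  [ 0.1525   0.0775   0.5075]
(I − A)⁻¹ = adj(I−A) / det(I−A) ≈
  [   2.0390     0.3805     0.5561]
  [   0.2146     1.0927     0.0585]
  [   0.5951     0.3024     1.9805]
The output multiplier for sector j is the column-j sum of the Leontief inverse (I − A)⁻¹ = adj(I−A) / det(I−A).
Column 2 of adj(I−A): (0.0975, 0.2800, 0.0775); det(I−A) = 0.25625.
m_2 = (0.0975 + 0.2800 + 0.0775) / 0.25625 = 0.455 / 0.25625 ≈ 1.776.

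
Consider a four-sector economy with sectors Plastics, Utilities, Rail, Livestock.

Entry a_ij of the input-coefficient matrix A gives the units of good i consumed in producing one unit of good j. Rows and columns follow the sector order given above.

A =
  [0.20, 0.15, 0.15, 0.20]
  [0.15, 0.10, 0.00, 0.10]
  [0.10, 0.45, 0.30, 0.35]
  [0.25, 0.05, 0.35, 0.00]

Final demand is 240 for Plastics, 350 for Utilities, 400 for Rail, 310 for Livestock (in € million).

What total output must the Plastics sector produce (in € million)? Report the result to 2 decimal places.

I − A =
  [   0.80    -0.15    -0.15    -0.20]
  [  -0.15     0.90     0.00    -0.10]
  [  -0.10    -0.45     0.70    -0.35]
  [  -0.25    -0.05    -0.35     1.00]
Compute the cofactors C_ij = (−1)^(i+j)·(3×3 minor ij) of I−A; the adjugate is their transpose:
adj(I−A) = Cᵀ =
  [ 0.500500   0.195250   0.202500   0.190500]
  [ 0.107625   0.391875   0.064750   0.083375]
  [ 0.249625   0.380625   0.643250   0.313125]
  [ 0.217875   0.201625   0.279000   0.464625]
det(I−A) = Σ_j (I−A)_1j·C_1j = (0.80)(0.500500) + (-0.15)(0.107625) + (-0.15)(0.249625) + (-0.20)(0.217875) = 0.3032375
(I − A)⁻¹ = adj(I−A) / det(I−A) ≈
  [   1.6505     0.6439     0.6678     0.6282]
  [   0.3549     1.2923     0.2135     0.2749]
  [   0.8232     1.2552     2.1213     1.0326]
  [   0.7185     0.6649     0.9201     1.5322]
x = (I − A)⁻¹ d = adj(I−A)·d / det(I−A), with det(I−A) = 0.3032375:
  x_1 = (0.500500·240 + 0.195250·350 + 0.202500·400 + 0.190500·310) / 0.3032375 = 328.5125 / 0.3032375 ≈ 1083.35
  x_2 = (0.107625·240 + 0.391875·350 + 0.064750·400 + 0.083375·310) / 0.3032375 = 214.7325 / 0.3032375 ≈ 708.13
  x_3 = (0.249625·240 + 0.380625·350 + 0.643250·400 + 0.313125·310) / 0.3032375 = 547.4975 / 0.3032375 ≈ 1805.51
  x_4 = (0.217875·240 + 0.201625·350 + 0.279000·400 + 0.464625·310) / 0.3032375 = 378.4925 / 0.3032375 ≈ 1248.17

x_1 = 1083.35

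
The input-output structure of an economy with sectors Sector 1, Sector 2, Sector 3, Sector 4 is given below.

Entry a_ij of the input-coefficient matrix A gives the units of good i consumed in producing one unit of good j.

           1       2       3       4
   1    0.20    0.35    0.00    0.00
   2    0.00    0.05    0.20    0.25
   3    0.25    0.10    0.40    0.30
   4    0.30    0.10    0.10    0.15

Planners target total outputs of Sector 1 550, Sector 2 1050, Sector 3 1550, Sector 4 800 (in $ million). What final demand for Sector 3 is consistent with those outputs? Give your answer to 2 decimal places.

d_3 = 447.50

I − A =
  [   0.80    -0.35     0.00     0.00]
  [   0.00     0.95    -0.20    -0.25]
  [  -0.25    -0.10     0.60    -0.30]
  [  -0.30    -0.10    -0.10     0.85]
d = (I − A) x:
  d_1 = (+0.80)·550 + (-0.35)·1050 + (+0.00)·1550 + (+0.00)·800 = 72.50
  d_2 = (+0.00)·550 + (+0.95)·1050 + (-0.20)·1550 + (-0.25)·800 = 487.50
  d_3 = (-0.25)·550 + (-0.10)·1050 + (+0.60)·1550 + (-0.30)·800 = 447.50
  d_4 = (-0.30)·550 + (-0.10)·1050 + (-0.10)·1550 + (+0.85)·800 = 255.00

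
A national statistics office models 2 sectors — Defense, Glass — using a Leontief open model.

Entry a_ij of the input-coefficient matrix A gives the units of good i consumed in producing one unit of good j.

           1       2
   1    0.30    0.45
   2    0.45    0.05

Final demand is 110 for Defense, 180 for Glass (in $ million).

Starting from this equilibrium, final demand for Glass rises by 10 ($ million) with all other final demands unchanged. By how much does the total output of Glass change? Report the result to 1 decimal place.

I − A =
  [   0.70    -0.45]
  [  -0.45     0.95]
det(I−A) = (0.70)(0.95) − (-0.45)(-0.45) = 0.4625
adj(I−A) = [[0.95, 0.45], [0.45, 0.70]]
(I − A)⁻¹ = adj(I−A) / det(I−A) ≈
  [   2.0541     0.9730]
  [   0.9730     1.5135]
Δx = (I − A)⁻¹ Δd with Δd having +10 in the Glass component and 0 elsewhere.
So Δx_2 = L_22 · (+10), where L_22 = adj(I−A)_22 / det(I−A) = 0.70 / 0.4625.
Δx_2 = 0.70 × (+10) / 0.4625 = 7.00 / 0.4625 ≈ 15.1.

Δx_2 = 15.1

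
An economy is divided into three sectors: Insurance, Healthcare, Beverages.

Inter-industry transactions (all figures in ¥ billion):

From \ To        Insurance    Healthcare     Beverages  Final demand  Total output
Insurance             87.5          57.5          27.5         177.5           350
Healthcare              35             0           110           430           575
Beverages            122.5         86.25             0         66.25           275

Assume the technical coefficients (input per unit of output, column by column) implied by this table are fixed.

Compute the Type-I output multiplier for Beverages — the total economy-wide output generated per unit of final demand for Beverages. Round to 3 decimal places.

Technical coefficients a_ij = z_ij / X_j:
  a_II = 87.5/350 = 0.25, a_HI = 35/350 = 0.10, a_BI = 122.5/350 = 0.35
  a_IH = 57.5/575 = 0.10, a_HH = 0/575 = 0.00, a_BH = 86.25/575 = 0.15
  a_IB = 27.5/275 = 0.10, a_HB = 110/275 = 0.40, a_BB = 0/275 = 0.00
I − A =
  [   0.75    -0.10    -0.10]
  [  -0.10     1.00    -0.40]
  [  -0.35    -0.15     1.00]
Cofactors of I−A, C_ij = (−1)^(i+j)·(minor ij) (rows/columns in the sector order above):
  C_11 = (1.00)(1.00) − (-0.40)(-0.15) = 0.9400
  C_12 = −[(-0.10)(1.00) − (-0.40)(-0.35)] = 0.2400
  C_13 = (-0.10)(-0.15) − (1.00)(-0.35) = 0.3650
  C_21 = −[(-0.10)(1.00) − (-0.10)(-0.15)] = 0.1150
  C_22 = (0.75)(1.00) − (-0.10)(-0.35) = 0.7150
  C_23 = −[(0.75)(-0.15) − (-0.10)(-0.35)] = 0.1475
  C_31 = (-0.10)(-0.40) − (-0.10)(1.00) = 0.1400
  C_32 = −[(0.75)(-0.40) − (-0.10)(-0.10)] = 0.3100
  C_33 = (0.75)(1.00) − (-0.10)(-0.10) = 0.7400
det(I−A) = Σ_j (I−A)_1j·C_1j = (0.75)(0.9400) + (-0.10)(0.2400) + (-0.10)(0.3650) = 0.6445
adj(I−A) = Cᵀ =
  [ 0.9400   0.1150   0.1400]
  [ 0.2400   0.7150   0.3100]
  [ 0.3650   0.1475   0.7400]
(I − A)⁻¹ = adj(I−A) / det(I−A) ≈
  [   1.4585     0.1784     0.2172]
  [   0.3724     1.1094     0.4810]
  [   0.5663     0.2289     1.1482]
The output multiplier for sector j is the column-j sum of the Leontief inverse (I − A)⁻¹ = adj(I−A) / det(I−A).
Column B of adj(I−A): (0.1400, 0.3100, 0.7400); det(I−A) = 0.6445.
m_B = (0.1400 + 0.3100 + 0.7400) / 0.6445 = 1.19 / 0.6445 ≈ 1.846.

m_B = 1.846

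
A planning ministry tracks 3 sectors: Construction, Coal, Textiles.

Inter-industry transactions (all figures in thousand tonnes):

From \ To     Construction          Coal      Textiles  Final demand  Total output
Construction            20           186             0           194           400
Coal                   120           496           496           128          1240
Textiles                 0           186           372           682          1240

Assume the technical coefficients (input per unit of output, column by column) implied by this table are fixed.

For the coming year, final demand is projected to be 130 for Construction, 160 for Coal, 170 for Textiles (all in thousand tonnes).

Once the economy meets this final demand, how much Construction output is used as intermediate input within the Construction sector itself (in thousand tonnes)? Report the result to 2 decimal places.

Technical coefficients a_ij = z_ij / X_j:
  a_11 = 20/400 = 0.05, a_21 = 120/400 = 0.30, a_31 = 0/400 = 0.00
  a_12 = 186/1240 = 0.15, a_22 = 496/1240 = 0.40, a_32 = 186/1240 = 0.15
  a_13 = 0/1240 = 0.00, a_23 = 496/1240 = 0.40, a_33 = 372/1240 = 0.30
I − A =
  [   0.95    -0.15     0.00]
  [  -0.30     0.60    -0.40]
  [   0.00    -0.15     0.70]
Cofactors of I−A, C_ij = (−1)^(i+j)·(minor ij) (rows/columns in the sector order above):
  C_11 = (0.60)(0.70) − (-0.40)(-0.15) = 0.3600
  C_12 = −[(-0.30)(0.70) − (-0.40)(0.00)] = 0.2100
  C_13 = (-0.30)(-0.15) − (0.60)(0.00) = 0.0450
  C_21 = −[(-0.15)(0.70) − (0.00)(-0.15)] = 0.1050
  C_22 = (0.95)(0.70) − (0.00)(0.00) = 0.6650
  C_23 = −[(0.95)(-0.15) − (-0.15)(0.00)] = 0.1425
  C_31 = (-0.15)(-0.40) − (0.00)(0.60) = 0.0600
  C_32 = −[(0.95)(-0.40) − (0.00)(-0.30)] = 0.3800
  C_33 = (0.95)(0.60) − (-0.15)(-0.30) = 0.5250
det(I−A) = Σ_j (I−A)_1j·C_1j = (0.95)(0.3600) + (-0.15)(0.2100) + (0.00)(0.0450) = 0.3105
adj(I−A) = Cᵀ =
  [ 0.3600   0.1050   0.0600]
  [ 0.2100   0.6650   0.3800]
  [ 0.0450   0.1425   0.5250]
(I − A)⁻¹ = adj(I−A) / det(I−A) ≈
  [   1.1594     0.3382     0.1932]
  [   0.6763     2.1417     1.2238]
  [   0.1449     0.4589     1.6908]
First solve x = (I − A)⁻¹ d = adj(I−A)·d / det(I−A); in particular x_1 = (0.3600·130 + 0.1050·160 + 0.0600·170) / 0.3105 = 73.80 / 0.3105 ≈ 237.6812.
Intermediate flow from 1 to 1: z_11 = a_11 · x_1 = 0.05 × 73.80 / 0.3105 = 3.69 / 0.3105 ≈ 11.88.

z_11 = 11.88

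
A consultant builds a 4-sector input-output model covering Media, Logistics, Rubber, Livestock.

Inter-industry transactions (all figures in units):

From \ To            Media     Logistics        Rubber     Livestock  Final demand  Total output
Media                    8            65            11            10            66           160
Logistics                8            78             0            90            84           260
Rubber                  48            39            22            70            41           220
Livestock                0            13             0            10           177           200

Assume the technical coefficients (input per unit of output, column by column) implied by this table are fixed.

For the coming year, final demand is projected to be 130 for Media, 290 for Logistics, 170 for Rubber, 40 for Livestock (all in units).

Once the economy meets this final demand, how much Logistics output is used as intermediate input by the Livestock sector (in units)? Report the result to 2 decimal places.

z_24 = 30.27

Technical coefficients a_ij = z_ij / X_j:
  a_11 = 8/160 = 0.05, a_21 = 8/160 = 0.05, a_31 = 48/160 = 0.30, a_41 = 0/160 = 0.00
  a_12 = 65/260 = 0.25, a_22 = 78/260 = 0.30, a_32 = 39/260 = 0.15, a_42 = 13/260 = 0.05
  a_13 = 11/220 = 0.05, a_23 = 0/220 = 0.00, a_33 = 22/220 = 0.10, a_43 = 0/220 = 0.00
  a_14 = 10/200 = 0.05, a_24 = 90/200 = 0.45, a_34 = 70/200 = 0.35, a_44 = 10/200 = 0.05
I − A =
  [   0.95    -0.25    -0.05    -0.05]
  [  -0.05     0.70     0.00    -0.45]
  [  -0.30    -0.15     0.90    -0.35]
  [   0.00    -0.05     0.00     0.95]
Compute the cofactors C_ij = (−1)^(i+j)·(3×3 minor ij) of I−A; the adjugate is their transpose:
adj(I−A) = Cᵀ =
  [ 0.578250   0.224000   0.032125   0.148375]
  [ 0.042750   0.798000   0.002375   0.381125]
  [ 0.200750   0.224000   0.598375   0.337125]
  [ 0.002250   0.042000   0.000125   0.576375]
det(I−A) = Σ_j (I−A)_1j·C_1j = (0.95)(0.578250) + (-0.25)(0.042750) + (-0.05)(0.200750) + (-0.05)(0.002250) = 0.5285
(I − A)⁻¹ = adj(I−A) / det(I−A) ≈
  [   1.0941     0.4238     0.0608     0.2807]
  [   0.0809     1.5099     0.0045     0.7211]
  [   0.3798     0.4238     1.1322     0.6379]
  [   0.0043     0.0795     0.0002     1.0906]
First solve x = (I − A)⁻¹ d = adj(I−A)·d / det(I−A); in particular x_4 = (0.002250·130 + 0.042000·290 + 0.000125·170 + 0.576375·40) / 0.5285 = 35.54875 / 0.5285 ≈ 67.2635.
Intermediate flow from 2 to 4: z_24 = a_24 · x_4 = 0.45 × 35.54875 / 0.5285 = 15.9969375 / 0.5285 ≈ 30.27.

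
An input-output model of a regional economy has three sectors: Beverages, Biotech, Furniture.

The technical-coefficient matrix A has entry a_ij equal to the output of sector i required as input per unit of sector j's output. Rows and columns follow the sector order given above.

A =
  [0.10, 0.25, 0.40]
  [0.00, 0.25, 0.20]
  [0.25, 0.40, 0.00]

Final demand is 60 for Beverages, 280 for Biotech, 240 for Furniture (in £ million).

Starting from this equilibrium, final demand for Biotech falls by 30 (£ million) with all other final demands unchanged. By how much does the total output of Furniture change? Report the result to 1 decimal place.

Δx_3 = -24.6

I − A =
  [   0.90    -0.25    -0.40]
  [   0.00     0.75    -0.20]
  [  -0.25    -0.40     1.00]
Cofactors of I−A, C_ij = (−1)^(i+j)·(minor ij) (rows/columns in the sector order above):
  C_11 = (0.75)(1.00) − (-0.20)(-0.40) = 0.6700
  C_12 = −[(0.00)(1.00) − (-0.20)(-0.25)] = 0.0500
  C_13 = (0.00)(-0.40) − (0.75)(-0.25) = 0.1875
  C_21 = −[(-0.25)(1.00) − (-0.40)(-0.40)] = 0.4100
  C_22 = (0.90)(1.00) − (-0.40)(-0.25) = 0.8000
  C_23 = −[(0.90)(-0.40) − (-0.25)(-0.25)] = 0.4225
  C_31 = (-0.25)(-0.20) − (-0.40)(0.75) = 0.3500
  C_32 = −[(0.90)(-0.20) − (-0.40)(0.00)] = 0.1800
  C_33 = (0.90)(0.75) − (-0.25)(0.00) = 0.6750
det(I−A) = Σ_j (I−A)_1j·C_1j = (0.90)(0.6700) + (-0.25)(0.0500) + (-0.40)(0.1875) = 0.5155
adj(I−A) = Cᵀ =
  [ 0.6700   0.4100   0.3500]
  [ 0.0500   0.8000   0.1800]
  [ 0.1875   0.4225   0.6750]
(I − A)⁻¹ = adj(I−A) / det(I−A) ≈
  [   1.2997     0.7953     0.6790]
  [   0.0970     1.5519     0.3492]
  [   0.3637     0.8196     1.3094]
Δx = (I − A)⁻¹ Δd with Δd having -30 in the Biotech component and 0 elsewhere.
So Δx_3 = L_32 · (-30), where L_32 = adj(I−A)_32 / det(I−A) = 0.4225 / 0.5155.
Δx_3 = 0.4225 × (-30) / 0.5155 = -12.675 / 0.5155 ≈ -24.6.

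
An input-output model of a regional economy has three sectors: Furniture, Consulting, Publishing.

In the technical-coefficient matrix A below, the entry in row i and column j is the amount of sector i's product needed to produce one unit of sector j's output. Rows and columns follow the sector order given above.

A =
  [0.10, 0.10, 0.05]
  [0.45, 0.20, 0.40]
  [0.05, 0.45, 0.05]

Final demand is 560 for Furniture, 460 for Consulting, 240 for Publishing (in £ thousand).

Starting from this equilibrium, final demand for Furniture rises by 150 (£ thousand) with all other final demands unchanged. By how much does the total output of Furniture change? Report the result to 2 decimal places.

Δx_1 = 187.05

I − A =
  [   0.90    -0.10    -0.05]
  [  -0.45     0.80    -0.40]
  [  -0.05    -0.45     0.95]
Cofactors of I−A, C_ij = (−1)^(i+j)·(minor ij) (rows/columns in the sector order above):
  C_11 = (0.80)(0.95) − (-0.40)(-0.45) = 0.5800
  C_12 = −[(-0.45)(0.95) − (-0.40)(-0.05)] = 0.4475
  C_13 = (-0.45)(-0.45) − (0.80)(-0.05) = 0.2425
  C_21 = −[(-0.10)(0.95) − (-0.05)(-0.45)] = 0.1175
  C_22 = (0.90)(0.95) − (-0.05)(-0.05) = 0.8525
  C_23 = −[(0.90)(-0.45) − (-0.10)(-0.05)] = 0.4100
  C_31 = (-0.10)(-0.40) − (-0.05)(0.80) = 0.0800
  C_32 = −[(0.90)(-0.40) − (-0.05)(-0.45)] = 0.3825
  C_33 = (0.90)(0.80) − (-0.10)(-0.45) = 0.6750
det(I−A) = Σ_j (I−A)_1j·C_1j = (0.90)(0.5800) + (-0.10)(0.4475) + (-0.05)(0.2425) = 0.465125
adj(I−A) = Cᵀ =
  [ 0.5800   0.1175   0.0800]
  [ 0.4475   0.8525   0.3825]
  [ 0.2425   0.4100   0.6750]
(I − A)⁻¹ = adj(I−A) / det(I−A) ≈
  [   1.2470     0.2526     0.1720]
  [   0.9621     1.8328     0.8224]
  [   0.5214     0.8815     1.4512]
Δx = (I − A)⁻¹ Δd with Δd having +150 in the Furniture component and 0 elsewhere.
So Δx_1 = L_11 · (+150), where L_11 = adj(I−A)_11 / det(I−A) = 0.5800 / 0.465125.
Δx_1 = 0.5800 × (+150) / 0.465125 = 87.00 / 0.465125 ≈ 187.05.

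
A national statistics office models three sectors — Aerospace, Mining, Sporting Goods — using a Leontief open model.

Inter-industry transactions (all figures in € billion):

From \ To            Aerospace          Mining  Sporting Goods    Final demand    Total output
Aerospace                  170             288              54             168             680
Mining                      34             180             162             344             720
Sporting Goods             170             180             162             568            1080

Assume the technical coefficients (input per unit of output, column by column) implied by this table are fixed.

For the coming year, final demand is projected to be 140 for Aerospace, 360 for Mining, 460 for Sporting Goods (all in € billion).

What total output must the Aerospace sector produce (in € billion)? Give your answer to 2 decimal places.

x_1 = 626.84

Technical coefficients a_ij = z_ij / X_j:
  a_11 = 170/680 = 0.25, a_21 = 34/680 = 0.05, a_31 = 170/680 = 0.25
  a_12 = 288/720 = 0.40, a_22 = 180/720 = 0.25, a_32 = 180/720 = 0.25
  a_13 = 54/1080 = 0.05, a_23 = 162/1080 = 0.15, a_33 = 162/1080 = 0.15
I − A =
  [   0.75    -0.40    -0.05]
  [  -0.05     0.75    -0.15]
  [  -0.25    -0.25     0.85]
Cofactors of I−A, C_ij = (−1)^(i+j)·(minor ij) (rows/columns in the sector order above):
  C_11 = (0.75)(0.85) − (-0.15)(-0.25) = 0.6000
  C_12 = −[(-0.05)(0.85) − (-0.15)(-0.25)] = 0.0800
  C_13 = (-0.05)(-0.25) − (0.75)(-0.25) = 0.2000
  C_21 = −[(-0.40)(0.85) − (-0.05)(-0.25)] = 0.3525
  C_22 = (0.75)(0.85) − (-0.05)(-0.25) = 0.6250
  C_23 = −[(0.75)(-0.25) − (-0.40)(-0.25)] = 0.2875
  C_31 = (-0.40)(-0.15) − (-0.05)(0.75) = 0.0975
  C_32 = −[(0.75)(-0.15) − (-0.05)(-0.05)] = 0.1150
  C_33 = (0.75)(0.75) − (-0.40)(-0.05) = 0.5425
det(I−A) = Σ_j (I−A)_1j·C_1j = (0.75)(0.6000) + (-0.40)(0.0800) + (-0.05)(0.2000) = 0.4080
adj(I−A) = Cᵀ =
  [ 0.6000   0.3525   0.0975]
  [ 0.0800   0.6250   0.1150]
  [ 0.2000   0.2875   0.5425]
(I − A)⁻¹ = adj(I−A) / det(I−A) ≈
  [   1.4706     0.8640     0.2390]
  [   0.1961     1.5319     0.2819]
  [   0.4902     0.7047     1.3297]
x = (I − A)⁻¹ d = adj(I−A)·d / det(I−A), with det(I−A) = 0.4080:
  x_1 = (0.6000·140 + 0.3525·360 + 0.0975·460) / 0.4080 = 255.75 / 0.4080 ≈ 626.84
  x_2 = (0.0800·140 + 0.6250·360 + 0.1150·460) / 0.4080 = 289.10 / 0.4080 ≈ 708.58
  x_3 = (0.2000·140 + 0.2875·360 + 0.5425·460) / 0.4080 = 381.05 / 0.4080 ≈ 933.95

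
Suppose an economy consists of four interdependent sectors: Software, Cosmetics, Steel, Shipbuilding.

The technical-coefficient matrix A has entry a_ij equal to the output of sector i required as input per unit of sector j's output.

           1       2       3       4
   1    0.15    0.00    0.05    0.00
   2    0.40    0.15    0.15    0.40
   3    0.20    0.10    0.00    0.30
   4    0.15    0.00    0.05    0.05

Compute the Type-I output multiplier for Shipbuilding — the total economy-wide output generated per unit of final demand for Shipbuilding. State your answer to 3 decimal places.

I − A =
  [   0.85     0.00    -0.05     0.00]
  [  -0.40     0.85    -0.15    -0.40]
  [  -0.20    -0.10     1.00    -0.30]
  [  -0.15     0.00    -0.05     0.95]
Compute the cofactors C_ij = (−1)^(i+j)·(3×3 minor ij) of I−A; the adjugate is their transpose:
adj(I−A) = Cᵀ =
  [ 0.778500   0.004750   0.040375   0.014750]
  [ 0.473250   0.783000   0.160125   0.380250]
  [ 0.243750   0.080750   0.686375   0.250750]
  [ 0.135750   0.005000   0.042500   0.699250]
det(I−A) = Σ_j (I−A)_1j·C_1j = (0.85)(0.778500) + (0.00)(0.473250) + (-0.05)(0.243750) + (0.00)(0.135750) = 0.6495375
(I − A)⁻¹ = adj(I−A) / det(I−A) ≈
  [   1.1985     0.0073     0.0622     0.0227]
  [   0.7286     1.2055     0.2465     0.5854]
  [   0.3753     0.1243     1.0567     0.3860]
  [   0.2090     0.0077     0.0654     1.0765]
The output multiplier for sector j is the column-j sum of the Leontief inverse (I − A)⁻¹ = adj(I−A) / det(I−A).
Column 4 of adj(I−A): (0.014750, 0.380250, 0.250750, 0.699250); det(I−A) = 0.6495375.
m_4 = (0.014750 + 0.380250 + 0.250750 + 0.699250) / 0.6495375 = 1.345 / 0.6495375 ≈ 2.071.

m_4 = 2.071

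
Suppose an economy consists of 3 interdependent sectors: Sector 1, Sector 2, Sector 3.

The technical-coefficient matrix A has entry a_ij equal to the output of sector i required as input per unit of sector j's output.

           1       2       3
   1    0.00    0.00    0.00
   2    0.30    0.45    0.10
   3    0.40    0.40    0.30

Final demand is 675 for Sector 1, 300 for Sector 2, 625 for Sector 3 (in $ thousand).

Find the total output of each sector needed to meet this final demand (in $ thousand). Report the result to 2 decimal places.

x_1 = 675.00, x_2 = 1278.99, x_3 = 2009.42

I − A =
  [   1.00     0.00     0.00]
  [  -0.30     0.55    -0.10]
  [  -0.40    -0.40     0.70]
Cofactors of I−A, C_ij = (−1)^(i+j)·(minor ij) (rows/columns in the sector order above):
  C_11 = (0.55)(0.70) − (-0.10)(-0.40) = 0.3450
  C_12 = −[(-0.30)(0.70) − (-0.10)(-0.40)] = 0.2500
  C_13 = (-0.30)(-0.40) − (0.55)(-0.40) = 0.3400
  C_21 = −[(0.00)(0.70) − (0.00)(-0.40)] = 0.0000
  C_22 = (1.00)(0.70) − (0.00)(-0.40) = 0.7000
  C_23 = −[(1.00)(-0.40) − (0.00)(-0.40)] = 0.4000
  C_31 = (0.00)(-0.10) − (0.00)(0.55) = 0.0000
  C_32 = −[(1.00)(-0.10) − (0.00)(-0.30)] = 0.1000
  C_33 = (1.00)(0.55) − (0.00)(-0.30) = 0.5500
det(I−A) = Σ_j (I−A)_1j·C_1j = (1.00)(0.3450) + (0.00)(0.2500) + (0.00)(0.3400) = 0.3450
adj(I−A) = Cᵀ =
  [ 0.3450   0.0000   0.0000]
  [ 0.2500   0.7000   0.1000]
  [ 0.3400   0.4000   0.5500]
(I − A)⁻¹ = adj(I−A) / det(I−A) ≈
  [   1.0000     0.0000     0.0000]
  [   0.7246     2.0290     0.2899]
  [   0.9855     1.1594     1.5942]
x = (I − A)⁻¹ d = adj(I−A)·d / det(I−A), with det(I−A) = 0.3450:
  x_1 = (0.3450·675 + 0.0000·300 + 0.0000·625) / 0.3450 = 232.875 / 0.3450 = 675.00
  x_2 = (0.2500·675 + 0.7000·300 + 0.1000·625) / 0.3450 = 441.25 / 0.3450 ≈ 1278.99
  x_3 = (0.3400·675 + 0.4000·300 + 0.5500·625) / 0.3450 = 693.25 / 0.3450 ≈ 2009.42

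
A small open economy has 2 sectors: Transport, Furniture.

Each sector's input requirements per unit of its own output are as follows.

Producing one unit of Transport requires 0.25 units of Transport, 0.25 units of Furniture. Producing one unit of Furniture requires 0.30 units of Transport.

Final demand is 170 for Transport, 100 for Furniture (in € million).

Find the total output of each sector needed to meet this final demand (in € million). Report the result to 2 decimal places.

x_T = 296.30, x_F = 174.07

I − A =
  [   0.75    -0.30]
  [  -0.25     1.00]
det(I−A) = (0.75)(1.00) − (-0.30)(-0.25) = 0.6750
adj(I−A) = [[1.00, 0.30], [0.25, 0.75]]
(I − A)⁻¹ = adj(I−A) / det(I−A) ≈
  [   1.4815     0.4444]
  [   0.3704     1.1111]
x = (I − A)⁻¹ d = adj(I−A)·d / det(I−A), with det(I−A) = 0.6750:
  x_T = (1.00·170 + 0.30·100) / 0.6750 = 200.00 / 0.6750 ≈ 296.30
  x_F = (0.25·170 + 0.75·100) / 0.6750 = 117.50 / 0.6750 ≈ 174.07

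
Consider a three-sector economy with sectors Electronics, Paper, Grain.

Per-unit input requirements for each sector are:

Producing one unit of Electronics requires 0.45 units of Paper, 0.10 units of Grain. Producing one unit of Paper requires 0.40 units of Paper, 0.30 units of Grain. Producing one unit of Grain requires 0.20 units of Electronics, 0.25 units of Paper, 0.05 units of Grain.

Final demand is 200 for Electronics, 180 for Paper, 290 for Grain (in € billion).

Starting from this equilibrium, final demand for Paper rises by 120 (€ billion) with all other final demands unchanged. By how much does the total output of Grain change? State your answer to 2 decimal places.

I − A =
  [   1.00     0.00    -0.20]
  [  -0.45     0.60    -0.25]
  [  -0.10    -0.30     0.95]
Cofactors of I−A, C_ij = (−1)^(i+j)·(minor ij) (rows/columns in the sector order above):
  C_11 = (0.60)(0.95) − (-0.25)(-0.30) = 0.4950
  C_12 = −[(-0.45)(0.95) − (-0.25)(-0.10)] = 0.4525
  C_13 = (-0.45)(-0.30) − (0.60)(-0.10) = 0.1950
  C_21 = −[(0.00)(0.95) − (-0.20)(-0.30)] = 0.0600
  C_22 = (1.00)(0.95) − (-0.20)(-0.10) = 0.9300
  C_23 = −[(1.00)(-0.30) − (0.00)(-0.10)] = 0.3000
  C_31 = (0.00)(-0.25) − (-0.20)(0.60) = 0.1200
  C_32 = −[(1.00)(-0.25) − (-0.20)(-0.45)] = 0.3400
  C_33 = (1.00)(0.60) − (0.00)(-0.45) = 0.6000
det(I−A) = Σ_j (I−A)_1j·C_1j = (1.00)(0.4950) + (0.00)(0.4525) + (-0.20)(0.1950) = 0.4560
adj(I−A) = Cᵀ =
  [ 0.4950   0.0600   0.1200]
  [ 0.4525   0.9300   0.3400]
  [ 0.1950   0.3000   0.6000]
(I − A)⁻¹ = adj(I−A) / det(I−A) ≈
  [   1.0855     0.1316     0.2632]
  [   0.9923     2.0395     0.7456]
  [   0.4276     0.6579     1.3158]
Δx = (I − A)⁻¹ Δd with Δd having +120 in the Paper component and 0 elsewhere.
So Δx_3 = L_32 · (+120), where L_32 = adj(I−A)_32 / det(I−A) = 0.3000 / 0.4560.
Δx_3 = 0.3000 × (+120) / 0.4560 = 36.00 / 0.4560 ≈ 78.95.

Δx_3 = 78.95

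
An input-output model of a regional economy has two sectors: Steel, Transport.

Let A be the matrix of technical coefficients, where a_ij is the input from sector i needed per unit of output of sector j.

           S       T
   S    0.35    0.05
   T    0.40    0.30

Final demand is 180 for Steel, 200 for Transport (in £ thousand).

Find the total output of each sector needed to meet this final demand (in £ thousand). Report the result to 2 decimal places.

I − A =
  [   0.65    -0.05]
  [  -0.40     0.70]
det(I−A) = (0.65)(0.70) − (-0.05)(-0.40) = 0.4350
adj(I−A) = [[0.70, 0.05], [0.40, 0.65]]
(I − A)⁻¹ = adj(I−A) / det(I−A) ≈
  [   1.6092     0.1149]
  [   0.9195     1.4943]
x = (I − A)⁻¹ d = adj(I−A)·d / det(I−A), with det(I−A) = 0.4350:
  x_S = (0.70·180 + 0.05·200) / 0.4350 = 136.00 / 0.4350 ≈ 312.64
  x_T = (0.40·180 + 0.65·200) / 0.4350 = 202.00 / 0.4350 ≈ 464.37

x_S = 312.64, x_T = 464.37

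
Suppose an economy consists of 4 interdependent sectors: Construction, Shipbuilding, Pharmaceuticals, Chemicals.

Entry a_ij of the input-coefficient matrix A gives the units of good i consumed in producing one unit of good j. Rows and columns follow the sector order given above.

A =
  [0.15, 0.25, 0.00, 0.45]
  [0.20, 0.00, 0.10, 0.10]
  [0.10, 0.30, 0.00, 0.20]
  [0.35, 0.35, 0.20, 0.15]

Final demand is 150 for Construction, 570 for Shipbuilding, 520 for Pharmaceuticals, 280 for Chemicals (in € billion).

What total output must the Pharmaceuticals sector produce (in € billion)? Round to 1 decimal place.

x_3 = 1353.6

I − A =
  [   0.85    -0.25     0.00    -0.45]
  [  -0.20     1.00    -0.10    -0.10]
  [  -0.10    -0.30     1.00    -0.20]
  [  -0.35    -0.35    -0.20     0.85]
Compute the cofactors C_ij = (−1)^(i+j)·(3×3 minor ij) of I−A; the adjugate is their transpose:
adj(I−A) = Cᵀ =
  [ 0.7365   0.3870   0.1320   0.4665]
  [ 0.2145   0.5220   0.0915   0.1965]
  [ 0.2270   0.2835   0.4525   0.2600]
  [ 0.4450   0.4410   0.1985   0.7720]
det(I−A) = Σ_j (I−A)_1j·C_1j = (0.85)(0.7365) + (-0.25)(0.2145) + (0.00)(0.2270) + (-0.45)(0.4450) = 0.37215
(I − A)⁻¹ = adj(I−A) / det(I−A) ≈
  [   1.9790     1.0399     0.3547     1.2535]
  [   0.5764     1.4027     0.2459     0.5280]
  [   0.6100     0.7618     1.2159     0.6986]
  [   1.1958     1.1850     0.5334     2.0744]
x = (I − A)⁻¹ d = adj(I−A)·d / det(I−A), with det(I−A) = 0.37215:
  x_1 = (0.7365·150 + 0.3870·570 + 0.1320·520 + 0.4665·280) / 0.37215 = 530.325 / 0.37215 ≈ 1425.0
  x_2 = (0.2145·150 + 0.5220·570 + 0.0915·520 + 0.1965·280) / 0.37215 = 432.315 / 0.37215 ≈ 1161.7
  x_3 = (0.2270·150 + 0.2835·570 + 0.4525·520 + 0.2600·280) / 0.37215 = 503.745 / 0.37215 ≈ 1353.6
  x_4 = (0.4450·150 + 0.4410·570 + 0.1985·520 + 0.7720·280) / 0.37215 = 637.50 / 0.37215 ≈ 1713.0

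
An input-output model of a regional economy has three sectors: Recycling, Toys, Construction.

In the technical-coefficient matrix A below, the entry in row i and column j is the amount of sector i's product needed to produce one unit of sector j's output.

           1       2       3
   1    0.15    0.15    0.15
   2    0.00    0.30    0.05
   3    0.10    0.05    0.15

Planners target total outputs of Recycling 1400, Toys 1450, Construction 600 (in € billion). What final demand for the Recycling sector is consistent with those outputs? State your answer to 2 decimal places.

d_1 = 882.50

I − A =
  [   0.85    -0.15    -0.15]
  [   0.00     0.70    -0.05]
  [  -0.10    -0.05     0.85]
d = (I − A) x:
  d_1 = (+0.85)·1400 + (-0.15)·1450 + (-0.15)·600 = 882.50
  d_2 = (+0.00)·1400 + (+0.70)·1450 + (-0.05)·600 = 985.00
  d_3 = (-0.10)·1400 + (-0.05)·1450 + (+0.85)·600 = 297.50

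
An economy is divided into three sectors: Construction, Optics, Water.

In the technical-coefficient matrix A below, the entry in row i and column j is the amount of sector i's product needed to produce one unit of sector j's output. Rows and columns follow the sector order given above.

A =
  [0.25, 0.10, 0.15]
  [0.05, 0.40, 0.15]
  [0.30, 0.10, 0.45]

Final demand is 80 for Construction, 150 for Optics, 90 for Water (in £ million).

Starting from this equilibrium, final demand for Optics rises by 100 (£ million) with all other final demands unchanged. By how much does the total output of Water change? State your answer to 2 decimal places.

Δx_3 = 52.17

I − A =
  [   0.75    -0.10    -0.15]
  [  -0.05     0.60    -0.15]
  [  -0.30    -0.10     0.55]
Cofactors of I−A, C_ij = (−1)^(i+j)·(minor ij) (rows/columns in the sector order above):
  C_11 = (0.60)(0.55) − (-0.15)(-0.10) = 0.3150
  C_12 = −[(-0.05)(0.55) − (-0.15)(-0.30)] = 0.0725
  C_13 = (-0.05)(-0.10) − (0.60)(-0.30) = 0.1850
  C_21 = −[(-0.10)(0.55) − (-0.15)(-0.10)] = 0.0700
  C_22 = (0.75)(0.55) − (-0.15)(-0.30) = 0.3675
  C_23 = −[(0.75)(-0.10) − (-0.10)(-0.30)] = 0.1050
  C_31 = (-0.10)(-0.15) − (-0.15)(0.60) = 0.1050
  C_32 = −[(0.75)(-0.15) − (-0.15)(-0.05)] = 0.1200
  C_33 = (0.75)(0.60) − (-0.10)(-0.05) = 0.4450
det(I−A) = Σ_j (I−A)_1j·C_1j = (0.75)(0.3150) + (-0.10)(0.0725) + (-0.15)(0.1850) = 0.20125
adj(I−A) = Cᵀ =
  [ 0.3150   0.0700   0.1050]
  [ 0.0725   0.3675   0.1200]
  [ 0.1850   0.1050   0.4450]
(I − A)⁻¹ = adj(I−A) / det(I−A) ≈
  [   1.5652     0.3478     0.5217]
  [   0.3602     1.8261     0.5963]
  [   0.9193     0.5217     2.2112]
Δx = (I − A)⁻¹ Δd with Δd having +100 in the Optics component and 0 elsewhere.
So Δx_3 = L_32 · (+100), where L_32 = adj(I−A)_32 / det(I−A) = 0.1050 / 0.20125.
Δx_3 = 0.1050 × (+100) / 0.20125 = 10.50 / 0.20125 ≈ 52.17.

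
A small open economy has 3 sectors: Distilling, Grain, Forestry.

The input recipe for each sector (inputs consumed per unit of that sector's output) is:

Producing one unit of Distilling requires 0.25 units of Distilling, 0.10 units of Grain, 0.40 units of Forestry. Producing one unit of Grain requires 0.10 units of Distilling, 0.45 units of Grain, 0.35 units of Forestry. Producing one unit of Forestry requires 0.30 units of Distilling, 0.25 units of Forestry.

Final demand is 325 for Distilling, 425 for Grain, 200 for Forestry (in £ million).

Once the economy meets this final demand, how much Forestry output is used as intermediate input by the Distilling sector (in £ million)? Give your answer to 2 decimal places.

I − A =
  [   0.75    -0.10    -0.30]
  [  -0.10     0.55     0.00]
  [  -0.40    -0.35     0.75]
Cofactors of I−A, C_ij = (−1)^(i+j)·(minor ij) (rows/columns in the sector order above):
  C_11 = (0.55)(0.75) − (0.00)(-0.35) = 0.4125
  C_12 = −[(-0.10)(0.75) − (0.00)(-0.40)] = 0.0750
  C_13 = (-0.10)(-0.35) − (0.55)(-0.40) = 0.2550
  C_21 = −[(-0.10)(0.75) − (-0.30)(-0.35)] = 0.1800
  C_22 = (0.75)(0.75) − (-0.30)(-0.40) = 0.4425
  C_23 = −[(0.75)(-0.35) − (-0.10)(-0.40)] = 0.3025
  C_31 = (-0.10)(0.00) − (-0.30)(0.55) = 0.1650
  C_32 = −[(0.75)(0.00) − (-0.30)(-0.10)] = 0.0300
  C_33 = (0.75)(0.55) − (-0.10)(-0.10) = 0.4025
det(I−A) = Σ_j (I−A)_1j·C_1j = (0.75)(0.4125) + (-0.10)(0.0750) + (-0.30)(0.2550) = 0.225375
adj(I−A) = Cᵀ =
  [ 0.4125   0.1800   0.1650]
  [ 0.0750   0.4425   0.0300]
  [ 0.2550   0.3025   0.4025]
(I − A)⁻¹ = adj(I−A) / det(I−A) ≈
  [   1.8303     0.7987     0.7321]
  [   0.3328     1.9634     0.1331]
  [   1.1314     1.3422     1.7859]
First solve x = (I − A)⁻¹ d = adj(I−A)·d / det(I−A); in particular x_D = (0.4125·325 + 0.1800·425 + 0.1650·200) / 0.225375 = 243.5625 / 0.225375 ≈ 1080.6988.
Intermediate flow from F to D: z_FD = a_FD · x_D = 0.40 × 243.5625 / 0.225375 = 97.425 / 0.225375 ≈ 432.28.

z_FD = 432.28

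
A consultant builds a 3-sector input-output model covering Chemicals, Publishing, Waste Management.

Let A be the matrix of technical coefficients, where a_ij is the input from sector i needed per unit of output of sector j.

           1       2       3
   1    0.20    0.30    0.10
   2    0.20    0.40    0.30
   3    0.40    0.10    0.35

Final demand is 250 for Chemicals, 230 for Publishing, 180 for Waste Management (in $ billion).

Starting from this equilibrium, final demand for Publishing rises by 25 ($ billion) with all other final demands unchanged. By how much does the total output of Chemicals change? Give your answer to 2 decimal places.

I − A =
  [   0.80    -0.30    -0.10]
  [  -0.20     0.60    -0.30]
  [  -0.40    -0.10     0.65]
Cofactors of I−A, C_ij = (−1)^(i+j)·(minor ij) (rows/columns in the sector order above):
  C_11 = (0.60)(0.65) − (-0.30)(-0.10) = 0.3600
  C_12 = −[(-0.20)(0.65) − (-0.30)(-0.40)] = 0.2500
  C_13 = (-0.20)(-0.10) − (0.60)(-0.40) = 0.2600
  C_21 = −[(-0.30)(0.65) − (-0.10)(-0.10)] = 0.2050
  C_22 = (0.80)(0.65) − (-0.10)(-0.40) = 0.4800
  C_23 = −[(0.80)(-0.10) − (-0.30)(-0.40)] = 0.2000
  C_31 = (-0.30)(-0.30) − (-0.10)(0.60) = 0.1500
  C_32 = −[(0.80)(-0.30) − (-0.10)(-0.20)] = 0.2600
  C_33 = (0.80)(0.60) − (-0.30)(-0.20) = 0.4200
det(I−A) = Σ_j (I−A)_1j·C_1j = (0.80)(0.3600) + (-0.30)(0.2500) + (-0.10)(0.2600) = 0.1870
adj(I−A) = Cᵀ =
  [ 0.3600   0.2050   0.1500]
  [ 0.2500   0.4800   0.2600]
  [ 0.2600   0.2000   0.4200]
(I − A)⁻¹ = adj(I−A) / det(I−A) ≈
  [   1.9251     1.0963     0.8021]
  [   1.3369     2.5668     1.3904]
  [   1.3904     1.0695     2.2460]
Δx = (I − A)⁻¹ Δd with Δd having +25 in the Publishing component and 0 elsewhere.
So Δx_1 = L_12 · (+25), where L_12 = adj(I−A)_12 / det(I−A) = 0.2050 / 0.1870.
Δx_1 = 0.2050 × (+25) / 0.1870 = 5.125 / 0.1870 ≈ 27.41.

Δx_1 = 27.41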